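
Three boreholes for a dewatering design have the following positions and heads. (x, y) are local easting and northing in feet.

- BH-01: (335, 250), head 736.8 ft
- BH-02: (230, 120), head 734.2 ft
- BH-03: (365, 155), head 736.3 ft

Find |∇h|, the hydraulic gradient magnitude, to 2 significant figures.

0.016

Taking BH-01 as reference: BH-02−BH-01 = (-105, -130, -2.6); BH-03−BH-01 = (30, -95, -0.5).
Solve a·Δx + b·Δy = Δh: det = (-105)·(-95) − 30·(-130) = 13875.
∂h/∂x = [(-2.6)·(-95) − (-0.5)·(-130)] / 13875 = +0.01312
∂h/∂y = [(-105)·(-0.5) − 30·(-2.6)] / 13875 = +0.009405
|∇h| = √(0.01312² + 0.009405²) = 0.01614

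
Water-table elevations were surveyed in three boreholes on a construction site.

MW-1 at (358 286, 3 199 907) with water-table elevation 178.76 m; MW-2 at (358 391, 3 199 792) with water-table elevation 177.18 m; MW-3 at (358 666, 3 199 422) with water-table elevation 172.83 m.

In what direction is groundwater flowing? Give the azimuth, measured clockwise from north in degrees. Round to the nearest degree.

Taking MW-1 as reference: MW-2−MW-1 = (105, -115, -1.58); MW-3−MW-1 = (380, -485, -5.93).
Solve a·Δx + b·Δy = Δh: det = 105·(-485) − 380·(-115) = -7225.
∂h/∂x = [(-1.58)·(-485) − (-5.93)·(-115)] / -7225 = -0.01167
∂h/∂y = [105·(-5.93) − 380·(-1.58)] / -7225 = +0.003080
Flow direction (−∇h) has components (+0.01167 E, -0.003080 N).
Azimuth = atan2(E, N) = atan2(+0.01167, -0.003080) = 104.8° ≈ 105°.

105°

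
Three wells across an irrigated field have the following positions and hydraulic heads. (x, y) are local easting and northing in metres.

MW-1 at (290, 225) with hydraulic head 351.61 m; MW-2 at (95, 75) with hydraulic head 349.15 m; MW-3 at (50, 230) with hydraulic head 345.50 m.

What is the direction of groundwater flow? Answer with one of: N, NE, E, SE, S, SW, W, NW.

Taking MW-1 as reference: MW-2−MW-1 = (-195, -150, -2.46); MW-3−MW-1 = (-240, 5, -6.11).
Solve a·Δx + b·Δy = Δh: det = (-195)·5 − (-240)·(-150) = -36975.
∂h/∂x = [(-2.46)·5 − (-6.11)·(-150)] / -36975 = +0.02512
∂h/∂y = [(-195)·(-6.11) − (-240)·(-2.46)] / -36975 = -0.01626
Flow = −∇h = (-0.02512 east, +0.01626 north), which points northwest.

NW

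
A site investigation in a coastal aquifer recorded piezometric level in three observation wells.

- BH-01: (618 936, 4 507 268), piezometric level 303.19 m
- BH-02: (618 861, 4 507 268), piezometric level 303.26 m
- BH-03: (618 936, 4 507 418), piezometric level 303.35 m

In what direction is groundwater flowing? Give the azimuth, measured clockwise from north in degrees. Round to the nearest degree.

∂h/∂x = (303.26 − 303.19) / (618861 − 618936) = -0.0009333
∂h/∂y = (303.35 − 303.19) / (4507418 − 4507268) = +0.001067
Flow direction (−∇h) has components (+0.0009333 E, -0.001067 N).
Azimuth = atan2(E, N) = atan2(+0.0009333, -0.001067) = 138.8° ≈ 139°.

139°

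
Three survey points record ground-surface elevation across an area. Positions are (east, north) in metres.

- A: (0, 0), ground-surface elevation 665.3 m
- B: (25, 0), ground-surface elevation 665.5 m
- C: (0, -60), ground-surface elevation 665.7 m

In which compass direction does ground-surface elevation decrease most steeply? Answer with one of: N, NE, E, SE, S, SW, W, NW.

∂z/∂x = (665.5 − 665.3) / (25 − 0) = +0.008000
∂z/∂y = (665.7 − 665.3) / (-60 − 0) = -0.006667
Steepest decrease is along −∇f = (-0.008000 E, +0.006667 N) → northwest.

NW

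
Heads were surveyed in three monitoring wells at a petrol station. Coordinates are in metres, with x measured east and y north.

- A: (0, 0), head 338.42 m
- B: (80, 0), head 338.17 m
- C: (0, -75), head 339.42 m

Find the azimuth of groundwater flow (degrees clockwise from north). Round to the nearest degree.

013°

∂h/∂x = (338.17 − 338.42) / (80 − 0) = -0.003125
∂h/∂y = (339.42 − 338.42) / (-75 − 0) = -0.01333
Flow direction (−∇h) has components (+0.003125 E, +0.01333 N).
Azimuth = atan2(E, N) = atan2(+0.003125, +0.01333) = 13.2° ≈ 013°.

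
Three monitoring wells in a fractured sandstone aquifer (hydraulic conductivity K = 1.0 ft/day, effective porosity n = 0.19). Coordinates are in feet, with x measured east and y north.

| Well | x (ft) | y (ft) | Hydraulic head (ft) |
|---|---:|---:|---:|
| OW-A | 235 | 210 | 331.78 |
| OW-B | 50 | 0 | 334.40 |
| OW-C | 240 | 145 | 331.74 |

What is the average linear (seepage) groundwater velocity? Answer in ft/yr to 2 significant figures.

26 ft/yr

With h = a·x + b·y + c and OW-A as origin, the differences give:
  (-185)·a + (-210)·b = +2.62
  5·a + (-65)·b = -0.04
Eliminate b (×(-65) and ×(-210), subtract): 13075·a = -178.700 → a = ∂h/∂x = -0.01367
Back-substitute: b = ∂h/∂y = -0.0004359.
|∇h| = √(-0.01367² + -0.0004359²) = 0.01368
Seepage velocity v = K·i/n = 1.0 × 0.01368 / 0.19 = 0.072 ft/day = 26.3 ft/yr.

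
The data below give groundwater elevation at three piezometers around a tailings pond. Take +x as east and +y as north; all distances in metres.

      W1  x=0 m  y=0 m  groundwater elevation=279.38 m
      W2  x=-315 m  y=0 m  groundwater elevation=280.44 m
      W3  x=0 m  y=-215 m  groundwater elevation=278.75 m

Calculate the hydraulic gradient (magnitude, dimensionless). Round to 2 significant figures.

∂h/∂x = (280.44 − 279.38) / (-315 − 0) = -0.003365
∂h/∂y = (278.75 − 279.38) / (-215 − 0) = +0.002930
|∇h| = √(-0.003365² + 0.002930²) = 0.004462

0.0045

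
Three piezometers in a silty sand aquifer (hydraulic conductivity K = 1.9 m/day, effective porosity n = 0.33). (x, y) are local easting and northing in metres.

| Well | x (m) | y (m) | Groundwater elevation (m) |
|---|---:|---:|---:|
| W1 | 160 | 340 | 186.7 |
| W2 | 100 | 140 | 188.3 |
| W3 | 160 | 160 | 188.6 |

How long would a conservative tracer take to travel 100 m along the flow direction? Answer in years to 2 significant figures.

Taking W1 as reference: W2−W1 = (-60, -200, +1.6); W3−W1 = (0, -180, +1.9).
Determinant of the coordinate differences = (-60)·(-180) − 0·(-200) = 10800.
∂h/∂x = [(+1.6)·(-180) − (+1.9)·(-200)] / 10800 = +0.008519
∂h/∂y = [(-60)·(+1.9) − 0·(+1.6)] / 10800 = -0.01056
|∇h| = √(0.008519² + -0.01056²) = 0.01357
Seepage velocity v = K·i/n = 1.9 × 0.01357 / 0.33 = 0.07813 m/day.
t = 100 / 0.07813 = 1280 days = 3.5 years.

3.5 years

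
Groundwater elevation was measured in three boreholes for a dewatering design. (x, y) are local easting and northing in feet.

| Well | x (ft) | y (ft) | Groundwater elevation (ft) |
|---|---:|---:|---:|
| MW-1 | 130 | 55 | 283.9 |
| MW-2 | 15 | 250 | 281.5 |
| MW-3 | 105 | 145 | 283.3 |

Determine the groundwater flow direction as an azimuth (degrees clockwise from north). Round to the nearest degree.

With h = a·x + b·y + c and MW-1 as origin, the differences give:
  (-115)·a + 195·b = -2.4
  (-25)·a + 90·b = -0.6
Eliminate b (×90 and ×195, subtract): -5475·a = -99.00 → a = ∂h/∂x = +0.01808
Back-substitute: b = ∂h/∂y = -0.001644.
Flow direction (−∇h) has components (-0.01808 E, +0.001644 N).
Azimuth = atan2(E, N) = atan2(-0.01808, +0.001644) = 275.2° ≈ 275°.

275°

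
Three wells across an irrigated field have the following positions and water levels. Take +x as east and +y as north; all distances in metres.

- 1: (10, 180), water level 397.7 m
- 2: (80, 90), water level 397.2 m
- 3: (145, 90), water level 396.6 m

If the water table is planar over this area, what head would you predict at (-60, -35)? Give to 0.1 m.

398.7 m

Differences from 1: to 2 (Δx, Δy, Δh) = (70, -90, -0.5); to 3 = (135, -90, -1.1).
Solve a·Δx + b·Δy = Δh: det = 70·(-90) − 135·(-90) = 5850.
∂h/∂x = [(-0.5)·(-90) − (-1.1)·(-90)] / 5850 = -0.009231
∂h/∂y = [70·(-1.1) − 135·(-0.5)] / 5850 = -0.001624
h(-60, -35) = 397.7 + (-0.009231)·(-70) + (-0.001624)·(-215) = 397.7 +0.646 +0.349 = 398.695 m.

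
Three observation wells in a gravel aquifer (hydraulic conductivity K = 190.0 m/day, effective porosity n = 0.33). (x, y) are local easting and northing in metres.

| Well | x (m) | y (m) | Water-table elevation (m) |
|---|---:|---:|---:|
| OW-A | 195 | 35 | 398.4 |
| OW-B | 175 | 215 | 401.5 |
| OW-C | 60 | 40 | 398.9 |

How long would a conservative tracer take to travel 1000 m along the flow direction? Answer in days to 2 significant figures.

100 days

Taking OW-A as reference: OW-B−OW-A = (-20, 180, +3.1); OW-C−OW-A = (-135, 5, +0.5).
Solve a·Δx + b·Δy = Δh: det = (-20)·5 − (-135)·180 = 24200.
∂h/∂x = [(+3.1)·5 − (+0.5)·180] / 24200 = -0.003079
∂h/∂y = [(-20)·(+0.5) − (-135)·(+3.1)] / 24200 = +0.01688
|∇h| = √(-0.003079² + 0.01688²) = 0.01716
Seepage velocity v = K·i/n = 190.0 × 0.01716 / 0.33 = 9.88 m/day.
t = 1000 / 9.88 = 101.2 days.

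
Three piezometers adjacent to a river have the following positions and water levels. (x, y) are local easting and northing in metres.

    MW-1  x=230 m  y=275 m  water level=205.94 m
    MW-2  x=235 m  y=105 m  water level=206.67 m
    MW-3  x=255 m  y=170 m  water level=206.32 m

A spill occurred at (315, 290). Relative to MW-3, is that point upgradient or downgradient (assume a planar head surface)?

downgradient

Differences from MW-1: to MW-2 (Δx, Δy, Δh) = (5, -170, +0.73); to MW-3 = (25, -105, +0.38).
Determinant of the coordinate differences = 5·(-105) − 25·(-170) = 3725.
∂h/∂x = [(+0.73)·(-105) − (+0.38)·(-170)] / 3725 = -0.003235
∂h/∂y = [5·(+0.38) − 25·(+0.73)] / 3725 = -0.004389
Head at (315, 290) = 205.94 + (-0.003235)·(85) + (-0.004389)·(15) = 205.60 m.
That is lower than the 206.32 m at MW-3, so the point is downgradient.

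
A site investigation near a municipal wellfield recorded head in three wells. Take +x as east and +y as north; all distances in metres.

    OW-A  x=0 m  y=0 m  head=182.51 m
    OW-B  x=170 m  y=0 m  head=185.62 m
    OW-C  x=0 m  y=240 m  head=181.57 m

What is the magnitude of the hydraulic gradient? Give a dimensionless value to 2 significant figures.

∂h/∂x = (185.62 − 182.51) / (170 − 0) = +0.01829
∂h/∂y = (181.57 − 182.51) / (240 − 0) = -0.003917
|∇h| = √(0.01829² + -0.003917²) = 0.0187

0.019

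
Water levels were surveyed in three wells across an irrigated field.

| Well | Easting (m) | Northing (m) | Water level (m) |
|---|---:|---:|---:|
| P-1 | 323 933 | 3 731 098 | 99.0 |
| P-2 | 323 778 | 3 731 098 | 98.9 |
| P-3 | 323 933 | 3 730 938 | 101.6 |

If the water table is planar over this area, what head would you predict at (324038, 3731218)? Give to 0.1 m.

∂h/∂x = (98.9 − 99.0) / (323778 − 323933) = +0.0006452
∂h/∂y = (101.6 − 99.0) / (3730938 − 3731098) = -0.01625
h(324038, 3731218) = 99.0 + (+0.0006452)·(105) + (-0.01625)·(120) = 99.0 +0.068 -1.950 = 97.118 m.

97.1 m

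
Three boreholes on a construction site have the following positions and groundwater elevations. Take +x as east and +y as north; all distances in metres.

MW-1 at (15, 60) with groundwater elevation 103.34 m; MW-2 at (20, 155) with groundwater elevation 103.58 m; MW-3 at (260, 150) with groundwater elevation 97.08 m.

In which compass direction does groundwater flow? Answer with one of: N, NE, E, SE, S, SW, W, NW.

E

Taking MW-1 as reference: MW-2−MW-1 = (5, 95, +0.24); MW-3−MW-1 = (245, 90, -6.26).
Determinant of the coordinate differences = 5·90 − 245·95 = -22825.
∂h/∂x = [(+0.24)·90 − (-6.26)·95] / -22825 = -0.02700
∂h/∂y = [5·(-6.26) − 245·(+0.24)] / -22825 = +0.003947
Flow = −∇h = (+0.02700 east, -0.003947 north), which points east.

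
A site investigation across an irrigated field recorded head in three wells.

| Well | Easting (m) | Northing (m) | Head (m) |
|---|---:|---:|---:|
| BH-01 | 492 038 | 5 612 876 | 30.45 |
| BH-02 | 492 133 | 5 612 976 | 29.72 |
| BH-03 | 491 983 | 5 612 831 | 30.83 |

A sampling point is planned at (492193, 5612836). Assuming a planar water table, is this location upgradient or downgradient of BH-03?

downgradient

Taking BH-01 as reference: BH-02−BH-01 = (95, 100, -0.73); BH-03−BH-01 = (-55, -45, +0.38).
Solve a·Δx + b·Δy = Δh: det = 95·(-45) − (-55)·100 = 1225.
∂h/∂x = [(-0.73)·(-45) − (+0.38)·100] / 1225 = -0.004204
∂h/∂y = [95·(+0.38) − (-55)·(-0.73)] / 1225 = -0.003306
Head at (492193, 5612836) = 30.45 + (-0.004204)·(155) + (-0.003306)·(-40) = 29.93 m.
That is lower than the 30.83 m at BH-03, so the point is downgradient.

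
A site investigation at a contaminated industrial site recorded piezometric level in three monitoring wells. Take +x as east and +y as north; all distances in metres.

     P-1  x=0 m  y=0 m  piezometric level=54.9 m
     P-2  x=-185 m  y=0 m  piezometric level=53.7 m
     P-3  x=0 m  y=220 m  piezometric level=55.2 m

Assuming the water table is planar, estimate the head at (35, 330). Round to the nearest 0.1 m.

∂h/∂x = (53.7 − 54.9) / (-185 − 0) = +0.006486
∂h/∂y = (55.2 − 54.9) / (220 − 0) = +0.001364
h(35, 330) = 54.9 + (+0.006486)·(35) + (+0.001364)·(330) = 54.9 +0.227 +0.450 = 55.577 m.

55.6 m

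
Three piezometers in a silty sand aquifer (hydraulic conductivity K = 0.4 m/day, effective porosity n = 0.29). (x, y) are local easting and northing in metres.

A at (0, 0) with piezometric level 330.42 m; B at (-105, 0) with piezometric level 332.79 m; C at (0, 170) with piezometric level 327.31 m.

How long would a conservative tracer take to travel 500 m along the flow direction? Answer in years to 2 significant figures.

∂h/∂x = (332.79 − 330.42) / (-105 − 0) = -0.02257
∂h/∂y = (327.31 − 330.42) / (170 − 0) = -0.01829
|∇h| = √(-0.02257² + -0.01829²) = 0.02905
Seepage velocity v = K·i/n = 0.4 × 0.02905 / 0.29 = 0.04007 m/day.
t = 500 / 0.04007 = 1.248e+04 days = 34.2 years.

34 years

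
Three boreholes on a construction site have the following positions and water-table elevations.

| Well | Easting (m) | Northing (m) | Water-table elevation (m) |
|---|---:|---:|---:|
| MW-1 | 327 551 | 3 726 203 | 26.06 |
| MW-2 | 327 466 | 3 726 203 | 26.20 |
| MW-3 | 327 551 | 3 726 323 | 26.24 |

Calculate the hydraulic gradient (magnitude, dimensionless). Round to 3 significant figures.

∂h/∂x = (26.20 − 26.06) / (327466 − 327551) = -0.001647
∂h/∂y = (26.24 − 26.06) / (3726323 − 3726203) = +0.001500
|∇h| = √(-0.001647² + 0.001500²) = 0.002228

0.00223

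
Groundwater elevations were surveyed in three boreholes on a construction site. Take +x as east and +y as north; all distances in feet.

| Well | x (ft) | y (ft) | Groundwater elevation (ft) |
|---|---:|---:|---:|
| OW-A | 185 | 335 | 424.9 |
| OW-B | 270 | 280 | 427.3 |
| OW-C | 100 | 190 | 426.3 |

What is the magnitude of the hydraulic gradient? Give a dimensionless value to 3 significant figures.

0.0248

With h = a·x + b·y + c and OW-A as origin, the differences give:
  85·a + (-55)·b = +2.4
  (-85)·a + (-145)·b = +1.4
Eliminate b (×(-145) and ×(-55), subtract): -17000·a = -271.00 → a = ∂h/∂x = +0.01594
Back-substitute: b = ∂h/∂y = -0.01900.
|∇h| = √(0.01594² + -0.01900²) = 0.0248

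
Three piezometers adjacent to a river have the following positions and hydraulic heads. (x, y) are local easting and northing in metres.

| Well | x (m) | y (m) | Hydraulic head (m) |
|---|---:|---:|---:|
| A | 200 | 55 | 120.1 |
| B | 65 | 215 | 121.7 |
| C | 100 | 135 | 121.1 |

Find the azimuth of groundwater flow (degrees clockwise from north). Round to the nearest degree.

128°

With h = a·x + b·y + c and A as origin, the differences give:
  (-135)·a + 160·b = +1.6
  (-100)·a + 80·b = +1.0
Eliminate b (×80 and ×160, subtract): 5200·a = -32.00 → a = ∂h/∂x = -0.006154
Back-substitute: b = ∂h/∂y = +0.004808.
Flow direction (−∇h) has components (+0.006154 E, -0.004808 N).
Azimuth = atan2(E, N) = atan2(+0.006154, -0.004808) = 128.0° ≈ 128°.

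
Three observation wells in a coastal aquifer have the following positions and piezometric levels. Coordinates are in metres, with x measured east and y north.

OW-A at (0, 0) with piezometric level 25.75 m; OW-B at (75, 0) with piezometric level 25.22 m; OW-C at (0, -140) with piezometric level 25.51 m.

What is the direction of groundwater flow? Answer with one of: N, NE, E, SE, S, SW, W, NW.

E

∂h/∂x = (25.22 − 25.75) / (75 − 0) = -0.007067
∂h/∂y = (25.51 − 25.75) / (-140 − 0) = +0.001714
Flow = −∇h = (+0.007067 east, -0.001714 north), which points east.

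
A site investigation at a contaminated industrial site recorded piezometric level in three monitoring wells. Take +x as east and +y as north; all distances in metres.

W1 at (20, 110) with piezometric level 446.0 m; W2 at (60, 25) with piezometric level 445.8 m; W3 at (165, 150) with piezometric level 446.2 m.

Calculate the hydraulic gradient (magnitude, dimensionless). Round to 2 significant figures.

0.0027

Taking W1 as reference: W2−W1 = (40, -85, -0.2); W3−W1 = (145, 40, +0.2).
Solve a·Δx + b·Δy = Δh: det = 40·40 − 145·(-85) = 13925.
∂h/∂x = [(-0.2)·40 − (+0.2)·(-85)] / 13925 = +0.0006463
∂h/∂y = [40·(+0.2) − 145·(-0.2)] / 13925 = +0.002657
|∇h| = √(0.0006463² + 0.002657²) = 0.002734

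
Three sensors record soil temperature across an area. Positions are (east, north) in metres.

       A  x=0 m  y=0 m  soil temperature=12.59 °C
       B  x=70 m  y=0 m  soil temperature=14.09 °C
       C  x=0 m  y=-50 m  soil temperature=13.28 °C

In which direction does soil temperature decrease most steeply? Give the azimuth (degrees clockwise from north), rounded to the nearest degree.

∂T/∂x = (14.09 − 12.59) / (70 − 0) = +0.02143
∂T/∂y = (13.28 − 12.59) / (-50 − 0) = -0.01380
Steepest decrease is along −∇f: components (-0.02143 E, +0.01380 N).
Azimuth = atan2(-0.02143, +0.01380) = 302.8° ≈ 303°.

303°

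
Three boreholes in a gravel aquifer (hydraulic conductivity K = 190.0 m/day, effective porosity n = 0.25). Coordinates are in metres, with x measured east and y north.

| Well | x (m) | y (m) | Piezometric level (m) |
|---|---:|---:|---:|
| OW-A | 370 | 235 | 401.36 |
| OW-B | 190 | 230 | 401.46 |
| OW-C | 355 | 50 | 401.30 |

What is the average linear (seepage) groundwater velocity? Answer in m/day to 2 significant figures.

0.51 m/day

Taking OW-A as reference: OW-B−OW-A = (-180, -5, +0.10); OW-C−OW-A = (-15, -185, -0.06).
Determinant of the coordinate differences = (-180)·(-185) − (-15)·(-5) = 33225.
∂h/∂x = [(+0.10)·(-185) − (-0.06)·(-5)] / 33225 = -0.0005658
∂h/∂y = [(-180)·(-0.06) − (-15)·(+0.10)] / 33225 = +0.0003702
|∇h| = √(-0.0005658² + 0.0003702²) = 0.0006761
Seepage velocity v = K·i/n = 190.0 × 0.0006761 / 0.25 = 0.5138 m/day.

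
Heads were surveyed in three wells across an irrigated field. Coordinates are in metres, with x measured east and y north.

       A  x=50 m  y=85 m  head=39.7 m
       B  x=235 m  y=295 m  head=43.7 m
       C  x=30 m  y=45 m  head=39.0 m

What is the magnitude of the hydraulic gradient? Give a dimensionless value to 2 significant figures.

With h = a·x + b·y + c and A as origin, the differences give:
  185·a + 210·b = +4.0
  (-20)·a + (-40)·b = -0.7
Eliminate b (×(-40) and ×210, subtract): -3200·a = -13.00 → a = ∂h/∂x = +0.004062
Back-substitute: b = ∂h/∂y = +0.01547.
|∇h| = √(0.004062² + 0.01547²) = 0.01599

0.016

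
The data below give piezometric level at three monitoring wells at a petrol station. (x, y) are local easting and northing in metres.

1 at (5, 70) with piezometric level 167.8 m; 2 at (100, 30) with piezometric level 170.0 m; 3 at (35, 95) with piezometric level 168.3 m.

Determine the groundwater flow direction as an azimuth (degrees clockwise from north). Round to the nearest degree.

284°

Differences from 1: to 2 (Δx, Δy, Δh) = (95, -40, +2.2); to 3 = (30, 25, +0.5).
Determinant of the coordinate differences = 95·25 − 30·(-40) = 3575.
∂h/∂x = [(+2.2)·25 − (+0.5)·(-40)] / 3575 = +0.02098
∂h/∂y = [95·(+0.5) − 30·(+2.2)] / 3575 = -0.005175
Flow direction (−∇h) has components (-0.02098 E, +0.005175 N).
Azimuth = atan2(E, N) = atan2(-0.02098, +0.005175) = 283.9° ≈ 284°.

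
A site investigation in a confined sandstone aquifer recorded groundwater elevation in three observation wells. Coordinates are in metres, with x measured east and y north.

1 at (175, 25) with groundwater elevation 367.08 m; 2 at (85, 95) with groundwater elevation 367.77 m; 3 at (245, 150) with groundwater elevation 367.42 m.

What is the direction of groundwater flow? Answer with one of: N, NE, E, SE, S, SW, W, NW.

SE

Differences from 1: to 2 (Δx, Δy, Δh) = (-90, 70, +0.69); to 3 = (70, 125, +0.34).
Determinant of the coordinate differences = (-90)·125 − 70·70 = -16150.
∂h/∂x = [(+0.69)·125 − (+0.34)·70] / -16150 = -0.003867
∂h/∂y = [(-90)·(+0.34) − 70·(+0.69)] / -16150 = +0.004885
Flow = −∇h = (+0.003867 east, -0.004885 north), which points southeast.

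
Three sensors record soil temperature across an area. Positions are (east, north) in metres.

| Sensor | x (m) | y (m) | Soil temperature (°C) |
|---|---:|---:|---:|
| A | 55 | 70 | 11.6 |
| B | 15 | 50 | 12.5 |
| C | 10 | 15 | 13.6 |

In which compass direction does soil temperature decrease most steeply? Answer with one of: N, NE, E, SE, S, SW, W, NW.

N

Three-point gradient (reference A): Δ to B = (-40, -20, +0.9), Δ to C = (-45, -55, +2.0).
∂T/∂x = -0.007308, ∂T/∂y = -0.03038 (det = 1300).
Steepest decrease is along −∇f = (+0.007308 E, +0.03038 N) → north.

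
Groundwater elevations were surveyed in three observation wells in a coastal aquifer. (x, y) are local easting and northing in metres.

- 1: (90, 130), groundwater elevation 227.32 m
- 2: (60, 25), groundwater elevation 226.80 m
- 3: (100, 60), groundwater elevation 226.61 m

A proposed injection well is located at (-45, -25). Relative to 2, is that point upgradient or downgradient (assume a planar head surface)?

Three-point gradient (reference 1): Δ to 2 = (-30, -105, -0.52), Δ to 3 = (10, -70, -0.71).
∂h/∂x = -0.01211, ∂h/∂y = +0.008413 (det = 3150).
Head at (-45, -25) = 227.32 + (-0.01211)·(-135) + (+0.008413)·(-155) = 227.65 m.
That is higher than the 226.80 m at 2, so the point is upgradient.

upgradient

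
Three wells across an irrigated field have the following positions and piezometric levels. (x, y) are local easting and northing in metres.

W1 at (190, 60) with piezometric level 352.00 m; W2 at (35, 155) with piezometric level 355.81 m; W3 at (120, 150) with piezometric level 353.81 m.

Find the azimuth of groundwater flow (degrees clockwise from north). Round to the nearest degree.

095°

Taking W1 as reference: W2−W1 = (-155, 95, +3.81); W3−W1 = (-70, 90, +1.81).
Determinant of the coordinate differences = (-155)·90 − (-70)·95 = -7300.
∂h/∂x = [(+3.81)·90 − (+1.81)·95] / -7300 = -0.02342
∂h/∂y = [(-155)·(+1.81) − (-70)·(+3.81)] / -7300 = +0.001897
Flow direction (−∇h) has components (+0.02342 E, -0.001897 N).
Azimuth = atan2(E, N) = atan2(+0.02342, -0.001897) = 94.6° ≈ 095°.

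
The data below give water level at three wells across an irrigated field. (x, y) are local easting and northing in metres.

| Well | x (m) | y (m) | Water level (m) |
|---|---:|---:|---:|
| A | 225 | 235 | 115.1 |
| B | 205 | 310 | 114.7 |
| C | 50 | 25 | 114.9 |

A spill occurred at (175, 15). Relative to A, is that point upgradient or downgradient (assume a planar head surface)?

upgradient

With h = a·x + b·y + c and A as origin, the differences give:
  (-20)·a + 75·b = -0.4
  (-175)·a + (-210)·b = -0.2
Eliminate b (×(-210) and ×75, subtract): 17325·a = 99.00 → a = ∂h/∂x = +0.005714
Back-substitute: b = ∂h/∂y = -0.003810.
Head at (175, 15) = 115.1 + (+0.005714)·(-50) + (-0.003810)·(-220) = 115.65 m.
That is higher than the 115.1 m at A, so the point is upgradient.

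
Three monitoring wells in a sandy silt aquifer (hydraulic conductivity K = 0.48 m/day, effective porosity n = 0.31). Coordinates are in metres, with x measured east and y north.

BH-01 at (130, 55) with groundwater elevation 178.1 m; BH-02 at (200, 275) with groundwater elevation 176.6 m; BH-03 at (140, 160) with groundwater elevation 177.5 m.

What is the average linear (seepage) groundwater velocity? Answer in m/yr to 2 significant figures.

4.1 m/yr

Taking BH-01 as reference: BH-02−BH-01 = (70, 220, -1.5); BH-03−BH-01 = (10, 105, -0.6).
Solve a·Δx + b·Δy = Δh: det = 70·105 − 10·220 = 5150.
∂h/∂x = [(-1.5)·105 − (-0.6)·220] / 5150 = -0.004951
∂h/∂y = [70·(-0.6) − 10·(-1.5)] / 5150 = -0.005243
|∇h| = √(-0.004951² + -0.005243²) = 0.007211
Seepage velocity v = K·i/n = 0.48 × 0.007211 / 0.31 = 0.01117 m/day = 4.08 m/yr.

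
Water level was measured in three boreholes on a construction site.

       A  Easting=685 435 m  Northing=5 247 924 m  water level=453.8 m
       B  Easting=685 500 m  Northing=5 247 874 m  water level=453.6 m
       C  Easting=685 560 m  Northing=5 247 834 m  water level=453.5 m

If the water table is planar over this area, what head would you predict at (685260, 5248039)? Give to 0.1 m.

Three-point gradient (reference A): Δ to B = (65, -50, -0.2), Δ to C = (125, -90, -0.3).
∂h/∂x = +0.007500, ∂h/∂y = +0.01375 (det = 400).
h(685260, 5248039) = 453.8 + (+0.007500)·(-175) + (+0.01375)·(115) = 453.8 -1.312 +1.581 = 454.069 m.

454.1 m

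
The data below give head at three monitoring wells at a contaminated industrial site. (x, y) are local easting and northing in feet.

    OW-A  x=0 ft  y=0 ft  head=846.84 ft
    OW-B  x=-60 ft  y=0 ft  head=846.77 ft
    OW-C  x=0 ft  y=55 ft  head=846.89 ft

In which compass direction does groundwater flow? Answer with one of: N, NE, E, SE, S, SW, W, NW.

∂h/∂x = (846.77 − 846.84) / (-60 − 0) = +0.001167
∂h/∂y = (846.89 − 846.84) / (55 − 0) = +0.0009091
Flow = −∇h = (-0.001167 east, -0.0009091 north), which points southwest.

SW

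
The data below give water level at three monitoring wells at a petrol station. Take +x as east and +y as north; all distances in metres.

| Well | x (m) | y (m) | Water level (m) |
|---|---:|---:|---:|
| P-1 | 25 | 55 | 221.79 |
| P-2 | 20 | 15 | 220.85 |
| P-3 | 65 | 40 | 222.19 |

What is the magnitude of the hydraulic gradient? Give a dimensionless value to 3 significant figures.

0.0278

With h = a·x + b·y + c and P-1 as origin, the differences give:
  (-5)·a + (-40)·b = -0.94
  40·a + (-15)·b = +0.40
Eliminate b (×(-15) and ×(-40), subtract): 1675·a = 30.100 → a = ∂h/∂x = +0.01797
Back-substitute: b = ∂h/∂y = +0.02125.
|∇h| = √(0.01797² + 0.02125²) = 0.02783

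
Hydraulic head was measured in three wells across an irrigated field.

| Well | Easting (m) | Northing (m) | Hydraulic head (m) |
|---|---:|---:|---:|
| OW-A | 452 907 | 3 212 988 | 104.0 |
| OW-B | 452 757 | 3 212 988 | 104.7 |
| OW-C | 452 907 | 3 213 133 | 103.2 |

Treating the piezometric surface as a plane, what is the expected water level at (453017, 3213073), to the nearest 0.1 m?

103.0 m

∂h/∂x = (104.7 − 104.0) / (452757 − 452907) = -0.004667
∂h/∂y = (103.2 − 104.0) / (3213133 − 3212988) = -0.005517
h(453017, 3213073) = 104.0 + (-0.004667)·(110) + (-0.005517)·(85) = 104.0 -0.513 -0.469 = 103.018 m.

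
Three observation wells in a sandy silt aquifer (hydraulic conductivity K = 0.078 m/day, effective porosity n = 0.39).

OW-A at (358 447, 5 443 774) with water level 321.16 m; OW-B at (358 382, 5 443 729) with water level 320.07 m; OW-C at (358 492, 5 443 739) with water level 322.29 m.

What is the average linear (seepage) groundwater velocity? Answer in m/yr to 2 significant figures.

Differences from OW-A: to OW-B (Δx, Δy, Δh) = (-65, -45, -1.09); to OW-C = (45, -35, +1.13).
Solve a·Δx + b·Δy = Δh: det = (-65)·(-35) − 45·(-45) = 4300.
∂h/∂x = [(-1.09)·(-35) − (+1.13)·(-45)] / 4300 = +0.02070
∂h/∂y = [(-65)·(+1.13) − 45·(-1.09)] / 4300 = -0.005674
|∇h| = √(0.02070² + -0.005674²) = 0.02146
Seepage velocity v = K·i/n = 0.078 × 0.02146 / 0.39 = 0.004292 m/day = 1.568 m/yr.

1.6 m/yr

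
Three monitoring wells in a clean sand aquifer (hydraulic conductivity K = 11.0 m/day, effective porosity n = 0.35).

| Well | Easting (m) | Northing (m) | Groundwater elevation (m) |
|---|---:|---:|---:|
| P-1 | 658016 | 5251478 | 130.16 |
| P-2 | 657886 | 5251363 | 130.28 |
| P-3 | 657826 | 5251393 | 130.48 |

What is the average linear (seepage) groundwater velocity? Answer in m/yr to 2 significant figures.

Three-point gradient (reference P-1): Δ to P-2 = (-130, -115, +0.12), Δ to P-3 = (-190, -85, +0.32).
∂h/∂x = -0.002463, ∂h/∂y = +0.001741 (det = -10800).
|∇h| = √(-0.002463² + 0.001741²) = 0.003016
Seepage velocity v = K·i/n = 11.0 × 0.003016 / 0.35 = 0.09479 m/day = 34.62 m/yr.

35 m/yr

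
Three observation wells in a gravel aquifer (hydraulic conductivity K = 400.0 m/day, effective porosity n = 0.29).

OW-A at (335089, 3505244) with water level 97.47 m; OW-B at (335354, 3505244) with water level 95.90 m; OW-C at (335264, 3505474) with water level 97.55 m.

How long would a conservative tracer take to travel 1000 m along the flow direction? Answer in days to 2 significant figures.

95 days

With h = a·x + b·y + c and OW-A as origin, the differences give:
  265·a + 0·b = -1.57
  175·a + 230·b = +0.08
Eliminate b (×230 and ×0, subtract): 60950·a = -361.100 → a = ∂h/∂x = -0.005925
Back-substitute: b = ∂h/∂y = +0.004856.
|∇h| = √(-0.005925² + 0.004856²) = 0.007661
Seepage velocity v = K·i/n = 400.0 × 0.007661 / 0.29 = 10.57 m/day.
t = 1000 / 10.57 = 94.61 days.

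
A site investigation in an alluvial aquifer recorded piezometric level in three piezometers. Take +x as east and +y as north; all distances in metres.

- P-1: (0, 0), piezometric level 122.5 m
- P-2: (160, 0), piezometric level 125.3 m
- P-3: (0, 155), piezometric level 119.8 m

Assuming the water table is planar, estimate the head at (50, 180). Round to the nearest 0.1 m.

∂h/∂x = (125.3 − 122.5) / (160 − 0) = +0.01750
∂h/∂y = (119.8 − 122.5) / (155 − 0) = -0.01742
h(50, 180) = 122.5 + (+0.01750)·(50) + (-0.01742)·(180) = 122.5 +0.875 -3.135 = 120.240 m.

120.2 m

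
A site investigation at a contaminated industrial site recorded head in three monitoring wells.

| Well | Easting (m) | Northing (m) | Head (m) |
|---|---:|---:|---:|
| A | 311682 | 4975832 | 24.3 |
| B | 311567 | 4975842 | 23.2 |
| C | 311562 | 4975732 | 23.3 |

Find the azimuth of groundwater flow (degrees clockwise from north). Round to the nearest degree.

Taking A as reference: B−A = (-115, 10, -1.1); C−A = (-120, -100, -1.0).
Solve a·Δx + b·Δy = Δh: det = (-115)·(-100) − (-120)·10 = 12700.
∂h/∂x = [(-1.1)·(-100) − (-1.0)·10] / 12700 = +0.009449
∂h/∂y = [(-115)·(-1.0) − (-120)·(-1.1)] / 12700 = -0.001339
Flow direction (−∇h) has components (-0.009449 E, +0.001339 N).
Azimuth = atan2(E, N) = atan2(-0.009449, +0.001339) = 278.1° ≈ 278°.

278°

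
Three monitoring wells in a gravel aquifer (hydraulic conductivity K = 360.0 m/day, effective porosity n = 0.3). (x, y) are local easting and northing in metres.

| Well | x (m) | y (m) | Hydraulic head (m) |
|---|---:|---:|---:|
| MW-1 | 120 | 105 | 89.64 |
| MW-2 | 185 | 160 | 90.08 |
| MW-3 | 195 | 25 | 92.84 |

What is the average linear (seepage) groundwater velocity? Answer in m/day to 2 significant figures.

Taking MW-1 as reference: MW-2−MW-1 = (65, 55, +0.44); MW-3−MW-1 = (75, -80, +3.20).
Solve a·Δx + b·Δy = Δh: det = 65·(-80) − 75·55 = -9325.
∂h/∂x = [(+0.44)·(-80) − (+3.20)·55] / -9325 = +0.02265
∂h/∂y = [65·(+3.20) − 75·(+0.44)] / -9325 = -0.01877
|∇h| = √(0.02265² + -0.01877²) = 0.02942
Seepage velocity v = K·i/n = 360.0 × 0.02942 / 0.3 = 35.3 m/day.

35 m/day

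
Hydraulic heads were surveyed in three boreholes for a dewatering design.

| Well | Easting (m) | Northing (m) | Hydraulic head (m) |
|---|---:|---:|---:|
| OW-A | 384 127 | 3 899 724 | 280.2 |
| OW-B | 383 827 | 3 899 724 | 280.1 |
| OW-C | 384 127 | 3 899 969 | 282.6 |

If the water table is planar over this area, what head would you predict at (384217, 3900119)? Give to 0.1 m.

284.1 m

∂h/∂x = (280.1 − 280.2) / (383827 − 384127) = +0.0003333
∂h/∂y = (282.6 − 280.2) / (3899969 − 3899724) = +0.009796
h(384217, 3900119) = 280.2 + (+0.0003333)·(90) + (+0.009796)·(395) = 280.2 +0.030 +3.869 = 284.099 m.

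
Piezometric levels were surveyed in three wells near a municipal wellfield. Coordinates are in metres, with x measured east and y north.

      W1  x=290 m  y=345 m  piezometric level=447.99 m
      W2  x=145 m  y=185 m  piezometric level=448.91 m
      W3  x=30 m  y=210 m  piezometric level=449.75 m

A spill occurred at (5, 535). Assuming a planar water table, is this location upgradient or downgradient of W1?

Taking W1 as reference: W2−W1 = (-145, -160, +0.92); W3−W1 = (-260, -135, +1.76).
Determinant of the coordinate differences = (-145)·(-135) − (-260)·(-160) = -22025.
∂h/∂x = [(+0.92)·(-135) − (+1.76)·(-160)] / -22025 = -0.007146
∂h/∂y = [(-145)·(+1.76) − (-260)·(+0.92)] / -22025 = +0.0007264
Head at (5, 535) = 447.99 + (-0.007146)·(-285) + (+0.0007264)·(190) = 450.16 m.
That is higher than the 447.99 m at W1, so the point is upgradient.

upgradient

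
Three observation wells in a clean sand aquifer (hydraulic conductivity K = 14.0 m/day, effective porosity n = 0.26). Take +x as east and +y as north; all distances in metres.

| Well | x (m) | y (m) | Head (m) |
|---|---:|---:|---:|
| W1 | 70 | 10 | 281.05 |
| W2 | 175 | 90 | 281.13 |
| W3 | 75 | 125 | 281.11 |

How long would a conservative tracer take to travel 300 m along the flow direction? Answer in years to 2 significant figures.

24 years

With h = a·x + b·y + c and W1 as origin, the differences give:
  105·a + 80·b = +0.08
  5·a + 115·b = +0.06
Eliminate b (×115 and ×80, subtract): 11675·a = 4.400 → a = ∂h/∂x = +0.0003769
Back-substitute: b = ∂h/∂y = +0.0005054.
|∇h| = √(0.0003769² + 0.0005054²) = 0.0006305
Seepage velocity v = K·i/n = 14.0 × 0.0006305 / 0.26 = 0.03395 m/day.
t = 300 / 0.03395 = 8837 days = 24.2 years.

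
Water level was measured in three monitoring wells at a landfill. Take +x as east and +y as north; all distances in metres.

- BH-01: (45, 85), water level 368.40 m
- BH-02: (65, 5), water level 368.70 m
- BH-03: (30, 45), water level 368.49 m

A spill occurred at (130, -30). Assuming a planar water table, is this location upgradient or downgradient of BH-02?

With h = a·x + b·y + c and BH-01 as origin, the differences give:
  20·a + (-80)·b = +0.30
  (-15)·a + (-40)·b = +0.09
Eliminate b (×(-40) and ×(-80), subtract): -2000·a = -4.800 → a = ∂h/∂x = +0.002400
Back-substitute: b = ∂h/∂y = -0.003150.
Head at (130, -30) = 368.40 + (+0.002400)·(85) + (-0.003150)·(-115) = 368.97 m.
That is higher than the 368.70 m at BH-02, so the point is upgradient.

upgradient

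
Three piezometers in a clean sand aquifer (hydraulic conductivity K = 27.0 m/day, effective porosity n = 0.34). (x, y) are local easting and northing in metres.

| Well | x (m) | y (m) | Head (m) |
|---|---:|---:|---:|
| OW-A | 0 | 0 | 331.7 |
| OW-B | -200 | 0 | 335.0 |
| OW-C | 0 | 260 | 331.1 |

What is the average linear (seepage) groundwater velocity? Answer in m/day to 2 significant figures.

1.3 m/day

∂h/∂x = (335.0 − 331.7) / (-200 − 0) = -0.01650
∂h/∂y = (331.1 − 331.7) / (260 − 0) = -0.002308
|∇h| = √(-0.01650² + -0.002308²) = 0.01666
Seepage velocity v = K·i/n = 27.0 × 0.01666 / 0.34 = 1.323 m/day.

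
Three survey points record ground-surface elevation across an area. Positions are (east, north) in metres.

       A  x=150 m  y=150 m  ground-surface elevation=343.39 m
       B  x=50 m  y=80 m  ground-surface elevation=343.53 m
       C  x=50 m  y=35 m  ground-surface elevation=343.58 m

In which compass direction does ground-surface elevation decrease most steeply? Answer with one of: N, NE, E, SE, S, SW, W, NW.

With z = a·x + b·y + c and A as origin, the differences give:
  (-100)·a + (-70)·b = +0.14
  (-100)·a + (-115)·b = +0.19
Eliminate b (×(-115) and ×(-70), subtract): 4500·a = -2.800 → a = ∂z/∂x = -0.0006222
Back-substitute: b = ∂z/∂y = -0.001111.
Steepest decrease is along −∇f = (+0.0006222 E, +0.001111 N) → northeast.

NE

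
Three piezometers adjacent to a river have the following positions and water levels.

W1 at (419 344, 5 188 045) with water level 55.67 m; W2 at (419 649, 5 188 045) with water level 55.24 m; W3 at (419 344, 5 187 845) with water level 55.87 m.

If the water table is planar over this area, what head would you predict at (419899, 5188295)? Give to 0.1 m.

∂h/∂x = (55.24 − 55.67) / (419649 − 419344) = -0.001410
∂h/∂y = (55.87 − 55.67) / (5187845 − 5188045) = -0.0010000
h(419899, 5188295) = 55.67 + (-0.001410)·(555) + (-0.0010000)·(250) = 55.67 -0.782 -0.250 = 54.638 m.

54.6 m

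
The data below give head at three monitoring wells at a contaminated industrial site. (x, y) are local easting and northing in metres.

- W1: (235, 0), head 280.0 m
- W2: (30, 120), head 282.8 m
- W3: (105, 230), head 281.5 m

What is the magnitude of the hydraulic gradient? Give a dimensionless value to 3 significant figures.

Three-point gradient (reference W1): Δ to W2 = (-205, 120, +2.8), Δ to W3 = (-130, 230, +1.5).
∂h/∂x = -0.01471, ∂h/∂y = -0.001791 (det = -31550).
|∇h| = √(-0.01471² + -0.001791²) = 0.01482

0.0148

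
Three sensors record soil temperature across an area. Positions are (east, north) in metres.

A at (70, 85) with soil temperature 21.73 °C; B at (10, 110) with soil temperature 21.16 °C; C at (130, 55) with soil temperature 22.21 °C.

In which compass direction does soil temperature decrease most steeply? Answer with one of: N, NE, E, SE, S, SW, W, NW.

Differences from A: to B (Δx, Δy, Δh) = (-60, 25, -0.57); to C = (60, -30, +0.48).
Determinant of the coordinate differences = (-60)·(-30) − 60·25 = 300.
∂T/∂x = [(-0.57)·(-30) − (+0.48)·25] / 300 = +0.01700
∂T/∂y = [(-60)·(+0.48) − 60·(-0.57)] / 300 = +0.01800
Steepest decrease is along −∇f = (-0.01700 E, -0.01800 N) → southwest.

SW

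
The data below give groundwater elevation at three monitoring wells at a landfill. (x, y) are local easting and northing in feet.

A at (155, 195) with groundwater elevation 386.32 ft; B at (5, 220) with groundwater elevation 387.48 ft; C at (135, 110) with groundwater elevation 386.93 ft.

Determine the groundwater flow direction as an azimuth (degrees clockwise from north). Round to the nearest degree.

059°

With h = a·x + b·y + c and A as origin, the differences give:
  (-150)·a + 25·b = +1.16
  (-20)·a + (-85)·b = +0.61
Eliminate b (×(-85) and ×25, subtract): 13250·a = -113.850 → a = ∂h/∂x = -0.008592
Back-substitute: b = ∂h/∂y = -0.005155.
Flow direction (−∇h) has components (+0.008592 E, +0.005155 N).
Azimuth = atan2(E, N) = atan2(+0.008592, +0.005155) = 59.0° ≈ 059°.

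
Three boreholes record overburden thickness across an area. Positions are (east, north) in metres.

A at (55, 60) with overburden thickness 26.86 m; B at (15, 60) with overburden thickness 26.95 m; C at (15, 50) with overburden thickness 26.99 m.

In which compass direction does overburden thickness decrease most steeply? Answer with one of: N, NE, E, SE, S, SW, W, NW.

Differences from A: to B (Δx, Δy, Δh) = (-40, 0, +0.09); to C = (-40, -10, +0.13).
Determinant of the coordinate differences = (-40)·(-10) − (-40)·0 = 400.
∂d/∂x = [(+0.09)·(-10) − (+0.13)·0] / 400 = -0.002250
∂d/∂y = [(-40)·(+0.13) − (-40)·(+0.09)] / 400 = -0.004000
Steepest decrease is along −∇f = (+0.002250 E, +0.004000 N) → northeast.

NE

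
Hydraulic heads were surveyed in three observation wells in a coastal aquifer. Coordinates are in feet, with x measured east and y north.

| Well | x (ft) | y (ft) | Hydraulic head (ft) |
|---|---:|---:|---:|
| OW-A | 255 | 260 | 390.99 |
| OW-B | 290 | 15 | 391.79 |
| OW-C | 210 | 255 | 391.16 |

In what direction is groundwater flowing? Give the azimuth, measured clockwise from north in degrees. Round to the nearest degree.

042°

Three-point gradient (reference OW-A): Δ to OW-B = (35, -245, +0.80), Δ to OW-C = (-45, -5, +0.17).
∂h/∂x = -0.003362, ∂h/∂y = -0.003746 (det = -11200).
Flow direction (−∇h) has components (+0.003362 E, +0.003746 N).
Azimuth = atan2(E, N) = atan2(+0.003362, +0.003746) = 41.9° ≈ 042°.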